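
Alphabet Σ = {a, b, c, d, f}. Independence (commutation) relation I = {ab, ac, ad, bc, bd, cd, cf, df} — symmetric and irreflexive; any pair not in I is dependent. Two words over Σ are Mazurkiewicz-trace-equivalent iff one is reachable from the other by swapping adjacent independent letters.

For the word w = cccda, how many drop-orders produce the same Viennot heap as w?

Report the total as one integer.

drop 0:c onto floor
drop 1:c onto {0:c}
drop 2:c onto {1:c}
drop 3:d onto floor
drop 4:a onto floor
ground layer = {0:c, 3:d, 4:a}
drop-orders for the pieces not yet dropped (sum over which currently-grounded one goes next):
  1 to go: {2} 1  {3} 1  {4} 1
  2 to go: {1,2} 1  {2,3} 2  {2,4} 2  {3,4} 2
  3 to go: {0,1,2} 1  {1,2,3} 3  {1,2,4} 3  {2,3,4} 6
  if 0:c drops first: 12 orders
  if 3:d drops first: 4 orders
  if 4:a drops first: 4 orders
heap linearizations: 20

20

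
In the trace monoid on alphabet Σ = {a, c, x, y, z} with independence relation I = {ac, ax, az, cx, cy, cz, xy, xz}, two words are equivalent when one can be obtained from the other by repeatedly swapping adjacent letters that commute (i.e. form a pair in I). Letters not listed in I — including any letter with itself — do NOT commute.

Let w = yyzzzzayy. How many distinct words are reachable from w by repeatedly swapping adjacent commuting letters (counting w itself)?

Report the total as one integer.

5

drop 0:y onto floor
drop 1:y onto {0:y}
drop 2:z onto {1:y}
drop 3:z onto {2:z}
drop 4:z onto {3:z}
drop 5:z onto {4:z}
drop 6:a onto {1:y}
drop 7:y onto {5:z, 6:a}
drop 8:y onto {7:y}
ground layer = {0:y}
drop-orders for the pieces not yet dropped (sum over which currently-grounded one goes next):
  1 to go: {8} 1
  2 to go: {7,8} 1
  3 to go: {5,7,8} 1  {6,7,8} 1
  4 to go: {4,5,7,8} 1  {5,6,7,8} 2
  5 to go: {3,4,5,7,8} 1  {4,5,6,7,8} 3
  6 to go: {2,3,4,5,7,8} 1  {3,4,5,6,7,8} 4
  7 to go: {2,3,4,5,6,7,8} 5
  if 0:y drops first: 5 orders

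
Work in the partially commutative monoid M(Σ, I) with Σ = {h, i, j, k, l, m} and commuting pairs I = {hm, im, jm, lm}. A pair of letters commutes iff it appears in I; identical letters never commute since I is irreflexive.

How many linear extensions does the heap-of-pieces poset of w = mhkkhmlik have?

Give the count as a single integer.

8

#0=m has no predecessor
#1=h has no predecessor
#2=k depends on [0:m, 1:h]
#3=k depends on [2:k]
#4=h depends on [3:k]
#5=m depends on [3:k]
#6=l depends on [4:h]
#7=i depends on [6:l]
#8=k depends on [5:m, 7:i]
sources: [0:m, 1:h]
N(rest) = Σ N(rest − s) over sources s of rest; N(one piece) = 1:
  size 1 → [8]=1
  size 2 → [5,8]=1  [7,8]=1
  size 3 → [5,7,8]=2  [6,7,8]=1
  size 4 → [4,6,7,8]=1  [5,6,7,8]=3
  size 5 → [4,5,6,7,8]=4
  size 6 → [3,4,5,6,7,8]=4
  size 7 → [2,3,4,5,6,7,8]=4
  first=0(m) contributes 4
  first=1(h) contributes 4
|[w]| = 8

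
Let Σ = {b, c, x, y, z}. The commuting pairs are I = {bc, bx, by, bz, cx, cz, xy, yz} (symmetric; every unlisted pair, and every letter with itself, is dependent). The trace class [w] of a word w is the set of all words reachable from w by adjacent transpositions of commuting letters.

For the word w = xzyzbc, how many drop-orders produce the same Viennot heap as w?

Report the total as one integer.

piece 0:x — minimal
piece 1:z rests on {0:x}
piece 2:y — minimal
piece 3:z rests on {1:z}
piece 4:b — minimal
piece 5:c rests on {2:y}
minimal pieces: {0:x, 2:y, 4:b}
ways to finish when only these pieces remain (= sum over removing one remaining piece with nothing left below it):
  1 left: {3}→1  {4}→1  {5}→1
  2 left: {1,3}→1  {2,5}→1  {3,4}→2  {3,5}→2  {4,5}→2
  3 left: {0,1,3}→1  {1,3,4}→3  {1,3,5}→3  {2,3,5}→3  {2,4,5}→3  {3,4,5}→6
  4 left: {0,1,3,4}→4  {0,1,3,5}→4  {1,2,3,5}→6  {1,3,4,5}→12  {2,3,4,5}→12
  placing 0:x first → 30 extensions
  placing 2:y first → 20 extensions
  placing 4:b first → 10 extensions
total linear extensions = 60

60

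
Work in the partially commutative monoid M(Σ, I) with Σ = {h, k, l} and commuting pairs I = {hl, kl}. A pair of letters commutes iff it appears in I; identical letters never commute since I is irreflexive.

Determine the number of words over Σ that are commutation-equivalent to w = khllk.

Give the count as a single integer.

10

0(k) covers ∅
1(h) covers 0:k
2(l) covers ∅
3(l) covers 2:l
4(k) covers 1:h
floor of heap: 0:k, 2:l
completions by unplaced set U, small U first (add the entries for U minus each lowest piece of U):
  |U|=1: {3}:1  {4}:1
  |U|=2: {1,4}:1  {2,3}:1  {3,4}:2
  |U|=3: {0,1,4}:1  {1,3,4}:3  {2,3,4}:3
  start at 0(k): 6
  start at 2(l): 4
sum over floor = 10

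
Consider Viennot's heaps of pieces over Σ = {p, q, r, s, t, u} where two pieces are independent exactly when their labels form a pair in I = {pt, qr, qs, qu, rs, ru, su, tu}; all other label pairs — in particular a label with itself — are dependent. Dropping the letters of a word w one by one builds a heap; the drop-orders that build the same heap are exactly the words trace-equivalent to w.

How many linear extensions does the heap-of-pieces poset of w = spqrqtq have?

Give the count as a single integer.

0(s) covers ∅
1(p) covers 0:s
2(q) covers 1:p
3(r) covers 1:p
4(q) covers 2:q
5(t) covers 3:r, 4:q
6(q) covers 5:t
floor of heap: 0:s
completions by unplaced set U, small U first (add the entries for U minus each lowest piece of U):
  |U|=1: {6}:1
  |U|=2: {5,6}:1
  |U|=3: {3,5,6}:1  {4,5,6}:1
  |U|=4: {2,4,5,6}:1  {3,4,5,6}:2
  |U|=5: {2,3,4,5,6}:3
  start at 0(s): 3

3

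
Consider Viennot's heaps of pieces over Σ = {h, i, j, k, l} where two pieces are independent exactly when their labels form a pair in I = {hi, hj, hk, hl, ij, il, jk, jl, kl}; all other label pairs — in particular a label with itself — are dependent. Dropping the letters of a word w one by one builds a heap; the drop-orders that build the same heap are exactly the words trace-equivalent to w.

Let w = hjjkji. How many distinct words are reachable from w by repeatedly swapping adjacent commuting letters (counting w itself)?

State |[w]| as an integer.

piece 0:h — minimal
piece 1:j — minimal
piece 2:j rests on {1:j}
piece 3:k — minimal
piece 4:j rests on {2:j}
piece 5:i rests on {3:k}
minimal pieces: {0:h, 1:j, 3:k}
ways to finish when only these pieces remain (= sum over removing one remaining piece with nothing left below it):
  1 left: {0}→1  {4}→1  {5}→1
  2 left: {0,4}→2  {0,5}→2  {2,4}→1  {3,5}→1  {4,5}→2
  3 left: {0,2,4}→3  {0,3,5}→3  {0,4,5}→6  {1,2,4}→1  {2,4,5}→3  {3,4,5}→3
  4 left: {0,1,2,4}→4  {0,2,4,5}→12  {0,3,4,5}→12  {1,2,4,5}→4  {2,3,4,5}→6
  placing 0:h first → 10 extensions
  placing 1:j first → 30 extensions
  placing 3:k first → 20 extensions
total linear extensions = 60

60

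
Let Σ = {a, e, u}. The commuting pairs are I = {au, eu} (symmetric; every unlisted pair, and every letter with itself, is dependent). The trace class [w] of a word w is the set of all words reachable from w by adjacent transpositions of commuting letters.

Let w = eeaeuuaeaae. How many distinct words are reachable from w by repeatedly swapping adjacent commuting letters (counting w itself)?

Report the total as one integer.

drop 0:e onto floor
drop 1:e onto {0:e}
drop 2:a onto {1:e}
drop 3:e onto {2:a}
drop 4:u onto floor
drop 5:u onto {4:u}
drop 6:a onto {3:e}
drop 7:e onto {6:a}
drop 8:a onto {7:e}
drop 9:a onto {8:a}
drop 10:e onto {9:a}
ground layer = {0:e, 4:u}
drop-orders for the pieces not yet dropped (sum over which currently-grounded one goes next):
  1 to go: {5} 1  {10} 1
  2 to go: {4,5} 1  {5,10} 2  {9,10} 1
  3 to go: {4,5,10} 3  {5,9,10} 3  {8,9,10} 1
  4 to go: {4,5,9,10} 6  {5,8,9,10} 4  {7,8,9,10} 1
  5 to go: {4,5,8,9,10} 10  {5,7,8,9,10} 5  {6,7,8,9,10} 1
  6 to go: {3,6,7,8,9,10} 1  {4,5,7,8,9,10} 15  {5,6,7,8,9,10} 6
  7 to go: {2,3,6,7,8,9,10} 1  {3,5,6,7,8,9,10} 7  {4,5,6,7,8,9,10} 21
  8 to go: {1,2,3,6,7,8,9,10} 1  {2,3,5,6,7,8,9,10} 8  {3,4,5,6,7,8,9,10} 28
  9 to go: {0,1,2,3,6,7,8,9,10} 1  {1,2,3,5,6,7,8,9,10} 9  {2,3,4,5,6,7,8,9,10} 36
  if 0:e drops first: 45 orders
  if 4:u drops first: 10 orders
heap linearizations: 55

55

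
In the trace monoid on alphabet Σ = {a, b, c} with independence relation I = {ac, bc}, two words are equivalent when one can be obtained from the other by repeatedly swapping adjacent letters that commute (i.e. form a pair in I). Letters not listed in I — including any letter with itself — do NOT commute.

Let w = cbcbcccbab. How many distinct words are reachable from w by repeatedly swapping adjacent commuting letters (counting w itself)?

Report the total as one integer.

252

#0=c has no predecessor
#1=b has no predecessor
#2=c depends on [0:c]
#3=b depends on [1:b]
#4=c depends on [2:c]
#5=c depends on [4:c]
#6=c depends on [5:c]
#7=b depends on [3:b]
#8=a depends on [7:b]
#9=b depends on [8:a]
sources: [0:c, 1:b]
N(rest) = Σ N(rest − s) over sources s of rest; N(one piece) = 1:
  size 1 → [6]=1  [9]=1
  size 2 → [5,6]=1  [6,9]=2  [8,9]=1
  size 3 → [4,5,6]=1  [5,6,9]=3  [6,8,9]=3  [7,8,9]=1
  size 4 → [2,4,5,6]=1  [3,7,8,9]=1  [4,5,6,9]=4  [5,6,8,9]=6  [6,7,8,9]=4
  size 5 → [0,2,4,5,6]=1  [1,3,7,8,9]=1  [2,4,5,6,9]=5  [3,6,7,8,9]=5  [4,5,6,8,9]=10  [5,6,7,8,9]=10
  size 6 → [0,2,4,5,6,9]=6  [1,3,6,7,8,9]=6  [2,4,5,6,8,9]=15  [3,5,6,7,8,9]=15  [4,5,6,7,8,9]=20
  size 7 → [0,2,4,5,6,8,9]=21  [1,3,5,6,7,8,9]=21  [2,4,5,6,7,8,9]=35  [3,4,5,6,7,8,9]=35
  size 8 → [0,2,4,5,6,7,8,9]=56  [1,3,4,5,6,7,8,9]=56  [2,3,4,5,6,7,8,9]=70
  first=0(c) contributes 126
  first=1(b) contributes 126
|[w]| = 252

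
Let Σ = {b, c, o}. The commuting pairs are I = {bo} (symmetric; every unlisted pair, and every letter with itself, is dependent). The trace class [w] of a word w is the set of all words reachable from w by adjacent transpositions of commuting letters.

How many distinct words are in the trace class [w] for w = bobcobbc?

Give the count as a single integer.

#0=b has no predecessor
#1=o has no predecessor
#2=b depends on [0:b]
#3=c depends on [1:o, 2:b]
#4=o depends on [3:c]
#5=b depends on [3:c]
#6=b depends on [5:b]
#7=c depends on [4:o, 6:b]
sources: [0:b, 1:o]
N(rest) = Σ N(rest − s) over sources s of rest; N(one piece) = 1:
  size 1 → [7]=1
  size 2 → [4,7]=1  [6,7]=1
  size 3 → [4,6,7]=2  [5,6,7]=1
  size 4 → [4,5,6,7]=3
  size 5 → [3,4,5,6,7]=3
  size 6 → [1,3,4,5,6,7]=3  [2,3,4,5,6,7]=3
  first=0(b) contributes 6
  first=1(o) contributes 3
|[w]| = 9

9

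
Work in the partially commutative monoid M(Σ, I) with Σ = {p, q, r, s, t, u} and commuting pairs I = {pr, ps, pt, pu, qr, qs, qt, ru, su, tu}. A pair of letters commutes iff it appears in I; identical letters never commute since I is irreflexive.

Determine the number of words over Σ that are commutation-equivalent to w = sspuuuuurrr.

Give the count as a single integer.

2772

0(s) covers ∅
1(s) covers 0:s
2(p) covers ∅
3(u) covers ∅
4(u) covers 3:u
5(u) covers 4:u
6(u) covers 5:u
7(u) covers 6:u
8(r) covers 1:s
9(r) covers 8:r
10(r) covers 9:r
floor of heap: 0:s, 2:p, 3:u
completions by unplaced set U, small U first (add the entries for U minus each lowest piece of U):
  |U|=1: {2}:1  {7}:1  {10}:1
  |U|=2: {2,7}:2  {2,10}:2  {6,7}:1  {7,10}:2  {9,10}:1
  |U|=3: {2,6,7}:3  {2,7,10}:6  {2,9,10}:3  {5,6,7}:1  {6,7,10}:3  {7,9,10}:3  {8,9,10}:1
  |U|=4: {1,8,9,10}:1  {2,5,6,7}:4  {2,6,7,10}:12  {2,7,9,10}:12  {2,8,9,10}:4  {4,5,6,7}:1  {5,6,7,10}:4  {6,7,9,10}:6  {7,8,9,10}:4
  |U|=5: {0,1,8,9,10}:1  {1,2,8,9,10}:5  {1,7,8,9,10}:5  {2,4,5,6,7}:5  {2,5,6,7,10}:20  {2,6,7,9,10}:30  {2,7,8,9,10}:20  {3,4,5,6,7}:1  {4,5,6,7,10}:5  {5,6,7,9,10}:10  {6,7,8,9,10}:10
  |U|=6: {0,1,2,8,9,10}:6  {0,1,7,8,9,10}:6  {1,2,7,8,9,10}:30  {1,6,7,8,9,10}:15  {2,3,4,5,6,7}:6  {2,4,5,6,7,10}:30  {2,5,6,7,9,10}:60  {2,6,7,8,9,10}:60  {3,4,5,6,7,10}:6  {4,5,6,7,9,10}:15  {5,6,7,8,9,10}:20
  |U|=7: {0,1,2,7,8,9,10}:42  {0,1,6,7,8,9,10}:21  {1,2,6,7,8,9,10}:105  {1,5,6,7,8,9,10}:35  {2,3,4,5,6,7,10}:42  {2,4,5,6,7,9,10}:105  {2,5,6,7,8,9,10}:140  {3,4,5,6,7,9,10}:21  {4,5,6,7,8,9,10}:35
  |U|=8: {0,1,2,6,7,8,9,10}:168  {0,1,5,6,7,8,9,10}:56  {1,2,5,6,7,8,9,10}:280  {1,4,5,6,7,8,9,10}:70  {2,3,4,5,6,7,9,10}:168  {2,4,5,6,7,8,9,10}:280  {3,4,5,6,7,8,9,10}:56
  |U|=9: {0,1,2,5,6,7,8,9,10}:504  {0,1,4,5,6,7,8,9,10}:126  {1,2,4,5,6,7,8,9,10}:630  {1,3,4,5,6,7,8,9,10}:126  {2,3,4,5,6,7,8,9,10}:504
  start at 0(s): 1260
  start at 2(p): 252
  start at 3(u): 1260
sum over floor = 2772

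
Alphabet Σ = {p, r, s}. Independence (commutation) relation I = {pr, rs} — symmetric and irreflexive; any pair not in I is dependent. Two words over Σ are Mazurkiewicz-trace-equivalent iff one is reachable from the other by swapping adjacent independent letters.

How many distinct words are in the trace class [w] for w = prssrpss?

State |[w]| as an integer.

28

drop 0:p onto floor
drop 1:r onto floor
drop 2:s onto {0:p}
drop 3:s onto {2:s}
drop 4:r onto {1:r}
drop 5:p onto {3:s}
drop 6:s onto {5:p}
drop 7:s onto {6:s}
ground layer = {0:p, 1:r}
drop-orders for the pieces not yet dropped (sum over which currently-grounded one goes next):
  1 to go: {4} 1  {7} 1
  2 to go: {1,4} 1  {4,7} 2  {6,7} 1
  3 to go: {1,4,7} 3  {4,6,7} 3  {5,6,7} 1
  4 to go: {1,4,6,7} 6  {3,5,6,7} 1  {4,5,6,7} 4
  5 to go: {1,4,5,6,7} 10  {2,3,5,6,7} 1  {3,4,5,6,7} 5
  6 to go: {0,2,3,5,6,7} 1  {1,3,4,5,6,7} 15  {2,3,4,5,6,7} 6
  if 0:p drops first: 21 orders
  if 1:r drops first: 7 orders
heap linearizations: 28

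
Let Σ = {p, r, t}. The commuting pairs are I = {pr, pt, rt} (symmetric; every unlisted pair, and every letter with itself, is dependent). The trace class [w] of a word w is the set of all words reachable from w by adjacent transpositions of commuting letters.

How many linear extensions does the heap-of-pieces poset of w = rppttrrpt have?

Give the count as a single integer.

1680

drop 0:r onto floor
drop 1:p onto floor
drop 2:p onto {1:p}
drop 3:t onto floor
drop 4:t onto {3:t}
drop 5:r onto {0:r}
drop 6:r onto {5:r}
drop 7:p onto {2:p}
drop 8:t onto {4:t}
ground layer = {0:r, 1:p, 3:t}
drop-orders for the pieces not yet dropped (sum over which currently-grounded one goes next):
  1 to go: {6} 1  {7} 1  {8} 1
  2 to go: {2,7} 1  {4,8} 1  {5,6} 1  {6,7} 2  {6,8} 2  {7,8} 2
  3 to go: {0,5,6} 1  {1,2,7} 1  {2,6,7} 3  {2,7,8} 3  {3,4,8} 1  {4,6,8} 3  {4,7,8} 3  {5,6,7} 3  {5,6,8} 3  {6,7,8} 6
  4 to go: {0,5,6,7} 4  {0,5,6,8} 4  {1,2,6,7} 4  {1,2,7,8} 4  {2,4,7,8} 6  {2,5,6,7} 6  {2,6,7,8} 12  {3,4,6,8} 4  {3,4,7,8} 4  {4,5,6,8} 6  {4,6,7,8} 12  {5,6,7,8} 12
  5 to go: {0,2,5,6,7} 10  {0,4,5,6,8} 10  {0,5,6,7,8} 20  {1,2,4,7,8} 10  {1,2,5,6,7} 10  {1,2,6,7,8} 20  {2,3,4,7,8} 10  {2,4,6,7,8} 30  {2,5,6,7,8} 30  {3,4,5,6,8} 10  {3,4,6,7,8} 20  {4,5,6,7,8} 30
  6 to go: {0,1,2,5,6,7} 20  {0,2,5,6,7,8} 60  {0,3,4,5,6,8} 20  {0,4,5,6,7,8} 60  {1,2,3,4,7,8} 20  {1,2,4,6,7,8} 60  {1,2,5,6,7,8} 60  {2,3,4,6,7,8} 60  {2,4,5,6,7,8} 90  {3,4,5,6,7,8} 60
  7 to go: {0,1,2,5,6,7,8} 140  {0,2,4,5,6,7,8} 210  {0,3,4,5,6,7,8} 140  {1,2,3,4,6,7,8} 140  {1,2,4,5,6,7,8} 210  {2,3,4,5,6,7,8} 210
  if 0:r drops first: 560 orders
  if 1:p drops first: 560 orders
  if 3:t drops first: 560 orders
heap linearizations: 1680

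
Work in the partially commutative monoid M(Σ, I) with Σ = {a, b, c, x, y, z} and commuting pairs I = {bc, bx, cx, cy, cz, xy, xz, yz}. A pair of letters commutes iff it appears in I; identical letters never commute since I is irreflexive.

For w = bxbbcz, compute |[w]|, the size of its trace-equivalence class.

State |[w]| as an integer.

30

piece 0:b — minimal
piece 1:x — minimal
piece 2:b rests on {0:b}
piece 3:b rests on {2:b}
piece 4:c — minimal
piece 5:z rests on {3:b}
minimal pieces: {0:b, 1:x, 4:c}
ways to finish when only these pieces remain (= sum over removing one remaining piece with nothing left below it):
  1 left: {1}→1  {4}→1  {5}→1
  2 left: {1,4}→2  {1,5}→2  {3,5}→1  {4,5}→2
  3 left: {1,3,5}→3  {1,4,5}→6  {2,3,5}→1  {3,4,5}→3
  4 left: {0,2,3,5}→1  {1,2,3,5}→4  {1,3,4,5}→12  {2,3,4,5}→4
  placing 0:b first → 20 extensions
  placing 1:x first → 5 extensions
  placing 4:c first → 5 extensions
total linear extensions = 30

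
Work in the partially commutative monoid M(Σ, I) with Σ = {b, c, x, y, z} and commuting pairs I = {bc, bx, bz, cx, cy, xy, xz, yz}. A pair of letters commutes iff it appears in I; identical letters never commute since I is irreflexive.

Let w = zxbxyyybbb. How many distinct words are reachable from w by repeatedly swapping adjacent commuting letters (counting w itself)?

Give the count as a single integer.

360

drop 0:z onto floor
drop 1:x onto floor
drop 2:b onto floor
drop 3:x onto {1:x}
drop 4:y onto {2:b}
drop 5:y onto {4:y}
drop 6:y onto {5:y}
drop 7:b onto {6:y}
drop 8:b onto {7:b}
drop 9:b onto {8:b}
ground layer = {0:z, 1:x, 2:b}
drop-orders for the pieces not yet dropped (sum over which currently-grounded one goes next):
  1 to go: {0} 1  {3} 1  {9} 1
  2 to go: {0,3} 2  {0,9} 2  {1,3} 1  {3,9} 2  {8,9} 1
  3 to go: {0,1,3} 3  {0,3,9} 6  {0,8,9} 3  {1,3,9} 3  {3,8,9} 3  {7,8,9} 1
  4 to go: {0,1,3,9} 12  {0,3,8,9} 12  {0,7,8,9} 4  {1,3,8,9} 6  {3,7,8,9} 4  {6,7,8,9} 1
  5 to go: {0,1,3,8,9} 30  {0,3,7,8,9} 20  {0,6,7,8,9} 5  {1,3,7,8,9} 10  {3,6,7,8,9} 5  {5,6,7,8,9} 1
  6 to go: {0,1,3,7,8,9} 60  {0,3,6,7,8,9} 30  {0,5,6,7,8,9} 6  {1,3,6,7,8,9} 15  {3,5,6,7,8,9} 6  {4,5,6,7,8,9} 1
  7 to go: {0,1,3,6,7,8,9} 105  {0,3,5,6,7,8,9} 42  {0,4,5,6,7,8,9} 7  {1,3,5,6,7,8,9} 21  {2,4,5,6,7,8,9} 1  {3,4,5,6,7,8,9} 7
  8 to go: {0,1,3,5,6,7,8,9} 168  {0,2,4,5,6,7,8,9} 8  {0,3,4,5,6,7,8,9} 56  {1,3,4,5,6,7,8,9} 28  {2,3,4,5,6,7,8,9} 8
  if 0:z drops first: 36 orders
  if 1:x drops first: 72 orders
  if 2:b drops first: 252 orders
heap linearizations: 360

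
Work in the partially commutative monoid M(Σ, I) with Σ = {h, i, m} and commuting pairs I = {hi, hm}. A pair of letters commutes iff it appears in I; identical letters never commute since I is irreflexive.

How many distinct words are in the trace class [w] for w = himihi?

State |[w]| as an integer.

15

0(h) covers ∅
1(i) covers ∅
2(m) covers 1:i
3(i) covers 2:m
4(h) covers 0:h
5(i) covers 3:i
floor of heap: 0:h, 1:i
completions by unplaced set U, small U first (add the entries for U minus each lowest piece of U):
  |U|=1: {4}:1  {5}:1
  |U|=2: {0,4}:1  {3,5}:1  {4,5}:2
  |U|=3: {0,4,5}:3  {2,3,5}:1  {3,4,5}:3
  |U|=4: {0,3,4,5}:6  {1,2,3,5}:1  {2,3,4,5}:4
  start at 0(h): 5
  start at 1(i): 10
sum over floor = 15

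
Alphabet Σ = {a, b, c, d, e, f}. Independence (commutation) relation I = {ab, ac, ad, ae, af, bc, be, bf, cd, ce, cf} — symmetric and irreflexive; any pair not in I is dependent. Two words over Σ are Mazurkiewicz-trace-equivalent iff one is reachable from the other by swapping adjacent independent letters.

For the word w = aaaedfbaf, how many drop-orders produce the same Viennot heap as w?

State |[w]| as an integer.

378

piece 0:a — minimal
piece 1:a rests on {0:a}
piece 2:a rests on {1:a}
piece 3:e — minimal
piece 4:d rests on {3:e}
piece 5:f rests on {4:d}
piece 6:b rests on {4:d}
piece 7:a rests on {2:a}
piece 8:f rests on {5:f}
minimal pieces: {0:a, 3:e}
ways to finish when only these pieces remain (= sum over removing one remaining piece with nothing left below it):
  1 left: {6}→1  {7}→1  {8}→1
  2 left: {2,7}→1  {5,8}→1  {6,7}→2  {6,8}→2  {7,8}→2
  3 left: {1,2,7}→1  {2,6,7}→3  {2,7,8}→3  {5,6,8}→3  {5,7,8}→3  {6,7,8}→6
  4 left: {0,1,2,7}→1  {1,2,6,7}→4  {1,2,7,8}→4  {2,5,7,8}→6  {2,6,7,8}→12  {4,5,6,8}→3  {5,6,7,8}→12
  5 left: {0,1,2,6,7}→5  {0,1,2,7,8}→5  {1,2,5,7,8}→10  {1,2,6,7,8}→20  {2,5,6,7,8}→30  {3,4,5,6,8}→3  {4,5,6,7,8}→15
  6 left: {0,1,2,5,7,8}→15  {0,1,2,6,7,8}→30  {1,2,5,6,7,8}→60  {2,4,5,6,7,8}→45  {3,4,5,6,7,8}→18
  7 left: {0,1,2,5,6,7,8}→105  {1,2,4,5,6,7,8}→105  {2,3,4,5,6,7,8}→63
  placing 0:a first → 168 extensions
  placing 3:e first → 210 extensions
total linear extensions = 378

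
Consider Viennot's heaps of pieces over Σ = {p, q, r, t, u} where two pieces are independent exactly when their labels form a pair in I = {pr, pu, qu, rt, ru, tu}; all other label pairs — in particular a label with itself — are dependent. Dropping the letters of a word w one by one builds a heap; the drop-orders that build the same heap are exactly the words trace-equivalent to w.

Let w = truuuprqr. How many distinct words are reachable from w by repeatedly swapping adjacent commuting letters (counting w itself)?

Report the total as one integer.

0(t) covers ∅
1(r) covers ∅
2(u) covers ∅
3(u) covers 2:u
4(u) covers 3:u
5(p) covers 0:t
6(r) covers 1:r
7(q) covers 5:p, 6:r
8(r) covers 7:q
floor of heap: 0:t, 1:r, 2:u
completions by unplaced set U, small U first (add the entries for U minus each lowest piece of U):
  |U|=1: {4}:1  {8}:1
  |U|=2: {3,4}:1  {4,8}:2  {7,8}:1
  |U|=3: {2,3,4}:1  {3,4,8}:3  {4,7,8}:3  {5,7,8}:1  {6,7,8}:1
  |U|=4: {0,5,7,8}:1  {1,6,7,8}:1  {2,3,4,8}:4  {3,4,7,8}:6  {4,5,7,8}:4  {4,6,7,8}:4  {5,6,7,8}:2
  |U|=5: {0,4,5,7,8}:5  {0,5,6,7,8}:3  {1,4,6,7,8}:5  {1,5,6,7,8}:3  {2,3,4,7,8}:10  {3,4,5,7,8}:10  {3,4,6,7,8}:10  {4,5,6,7,8}:10
  |U|=6: {0,1,5,6,7,8}:6  {0,3,4,5,7,8}:15  {0,4,5,6,7,8}:18  {1,3,4,6,7,8}:15  {1,4,5,6,7,8}:18  {2,3,4,5,7,8}:20  {2,3,4,6,7,8}:20  {3,4,5,6,7,8}:30
  |U|=7: {0,1,4,5,6,7,8}:42  {0,2,3,4,5,7,8}:35  {0,3,4,5,6,7,8}:63  {1,2,3,4,6,7,8}:35  {1,3,4,5,6,7,8}:63  {2,3,4,5,6,7,8}:70
  start at 0(t): 168
  start at 1(r): 168
  start at 2(u): 168
sum over floor = 504

504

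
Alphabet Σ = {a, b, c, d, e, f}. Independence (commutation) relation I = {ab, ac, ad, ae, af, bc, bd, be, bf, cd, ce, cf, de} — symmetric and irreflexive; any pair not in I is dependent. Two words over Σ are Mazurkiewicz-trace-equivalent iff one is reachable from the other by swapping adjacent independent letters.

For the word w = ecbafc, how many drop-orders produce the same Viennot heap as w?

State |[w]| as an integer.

#0=e has no predecessor
#1=c has no predecessor
#2=b has no predecessor
#3=a has no predecessor
#4=f depends on [0:e]
#5=c depends on [1:c]
sources: [0:e, 1:c, 2:b, 3:a]
N(rest) = Σ N(rest − s) over sources s of rest; N(one piece) = 1:
  size 1 → [2]=1  [3]=1  [4]=1  [5]=1
  size 2 → [0,4]=1  [1,5]=1  [2,3]=2  [2,4]=2  [2,5]=2  [3,4]=2  [3,5]=2  [4,5]=2
  size 3 → [0,2,4]=3  [0,3,4]=3  [0,4,5]=3  [1,2,5]=3  [1,3,5]=3  [1,4,5]=3  [2,3,4]=6  [2,3,5]=6  [2,4,5]=6  [3,4,5]=6
  size 4 → [0,1,4,5]=6  [0,2,3,4]=12  [0,2,4,5]=12  [0,3,4,5]=12  [1,2,3,5]=12  [1,2,4,5]=12  [1,3,4,5]=12  [2,3,4,5]=24
  first=0(e) contributes 60
  first=1(c) contributes 60
  first=2(b) contributes 30
  first=3(a) contributes 30
|[w]| = 180

180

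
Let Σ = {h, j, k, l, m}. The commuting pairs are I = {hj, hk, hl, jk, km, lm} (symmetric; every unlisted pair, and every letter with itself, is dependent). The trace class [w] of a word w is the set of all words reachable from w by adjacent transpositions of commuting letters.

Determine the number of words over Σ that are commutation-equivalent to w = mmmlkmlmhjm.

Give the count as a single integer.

140

drop 0:m onto floor
drop 1:m onto {0:m}
drop 2:m onto {1:m}
drop 3:l onto floor
drop 4:k onto {3:l}
drop 5:m onto {2:m}
drop 6:l onto {4:k}
drop 7:m onto {5:m}
drop 8:h onto {7:m}
drop 9:j onto {6:l, 7:m}
drop 10:m onto {8:h, 9:j}
ground layer = {0:m, 3:l}
drop-orders for the pieces not yet dropped (sum over which currently-grounded one goes next):
  1 to go: {10} 1
  2 to go: {8,10} 1  {9,10} 1
  3 to go: {6,9,10} 1  {8,9,10} 2
  4 to go: {4,6,9,10} 1  {6,8,9,10} 3  {7,8,9,10} 2
  5 to go: {3,4,6,9,10} 1  {4,6,8,9,10} 4  {5,7,8,9,10} 2  {6,7,8,9,10} 5
  6 to go: {2,5,7,8,9,10} 2  {3,4,6,8,9,10} 5  {4,6,7,8,9,10} 9  {5,6,7,8,9,10} 7
  7 to go: {1,2,5,7,8,9,10} 2  {2,5,6,7,8,9,10} 9  {3,4,6,7,8,9,10} 14  {4,5,6,7,8,9,10} 16
  8 to go: {0,1,2,5,7,8,9,10} 2  {1,2,5,6,7,8,9,10} 11  {2,4,5,6,7,8,9,10} 25  {3,4,5,6,7,8,9,10} 30
  9 to go: {0,1,2,5,6,7,8,9,10} 13  {1,2,4,5,6,7,8,9,10} 36  {2,3,4,5,6,7,8,9,10} 55
  if 0:m drops first: 91 orders
  if 3:l drops first: 49 orders
heap linearizations: 140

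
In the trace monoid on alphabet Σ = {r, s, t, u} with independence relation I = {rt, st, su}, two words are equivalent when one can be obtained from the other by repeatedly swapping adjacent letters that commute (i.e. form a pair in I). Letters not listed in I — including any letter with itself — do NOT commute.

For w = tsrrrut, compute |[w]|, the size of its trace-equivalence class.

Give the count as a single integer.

5

piece 0:t — minimal
piece 1:s — minimal
piece 2:r rests on {1:s}
piece 3:r rests on {2:r}
piece 4:r rests on {3:r}
piece 5:u rests on {0:t, 4:r}
piece 6:t rests on {5:u}
minimal pieces: {0:t, 1:s}
ways to finish when only these pieces remain (= sum over removing one remaining piece with nothing left below it):
  1 left: {6}→1
  2 left: {5,6}→1
  3 left: {0,5,6}→1  {4,5,6}→1
  4 left: {0,4,5,6}→2  {3,4,5,6}→1
  5 left: {0,3,4,5,6}→3  {2,3,4,5,6}→1
  placing 0:t first → 1 extensions
  placing 1:s first → 4 extensions
total linear extensions = 5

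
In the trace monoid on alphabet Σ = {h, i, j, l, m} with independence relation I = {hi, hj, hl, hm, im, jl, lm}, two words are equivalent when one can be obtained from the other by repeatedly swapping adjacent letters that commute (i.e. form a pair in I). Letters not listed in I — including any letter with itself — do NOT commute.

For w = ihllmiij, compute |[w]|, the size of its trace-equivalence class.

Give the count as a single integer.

48

piece 0:i — minimal
piece 1:h — minimal
piece 2:l rests on {0:i}
piece 3:l rests on {2:l}
piece 4:m — minimal
piece 5:i rests on {3:l}
piece 6:i rests on {5:i}
piece 7:j rests on {4:m, 6:i}
minimal pieces: {0:i, 1:h, 4:m}
ways to finish when only these pieces remain (= sum over removing one remaining piece with nothing left below it):
  1 left: {1}→1  {7}→1
  2 left: {1,7}→2  {4,7}→1  {6,7}→1
  3 left: {1,4,7}→3  {1,6,7}→3  {4,6,7}→2  {5,6,7}→1
  4 left: {1,4,6,7}→8  {1,5,6,7}→4  {3,5,6,7}→1  {4,5,6,7}→3
  5 left: {1,3,5,6,7}→5  {1,4,5,6,7}→15  {2,3,5,6,7}→1  {3,4,5,6,7}→4
  6 left: {0,2,3,5,6,7}→1  {1,2,3,5,6,7}→6  {1,3,4,5,6,7}→24  {2,3,4,5,6,7}→5
  placing 0:i first → 35 extensions
  placing 1:h first → 6 extensions
  placing 4:m first → 7 extensions
total linear extensions = 48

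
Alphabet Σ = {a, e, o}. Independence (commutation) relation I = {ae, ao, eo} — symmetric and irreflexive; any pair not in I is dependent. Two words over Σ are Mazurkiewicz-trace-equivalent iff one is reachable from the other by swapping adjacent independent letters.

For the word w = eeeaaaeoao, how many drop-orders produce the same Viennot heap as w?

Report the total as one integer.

0(e) covers ∅
1(e) covers 0:e
2(e) covers 1:e
3(a) covers ∅
4(a) covers 3:a
5(a) covers 4:a
6(e) covers 2:e
7(o) covers ∅
8(a) covers 5:a
9(o) covers 7:o
floor of heap: 0:e, 3:a, 7:o
completions by unplaced set U, small U first (add the entries for U minus each lowest piece of U):
  |U|=1: {6}:1  {8}:1  {9}:1
  |U|=2: {2,6}:1  {5,8}:1  {6,8}:2  {6,9}:2  {7,9}:1  {8,9}:2
  |U|=3: {1,2,6}:1  {2,6,8}:3  {2,6,9}:3  {4,5,8}:1  {5,6,8}:3  {5,8,9}:3  {6,7,9}:3  {6,8,9}:6  {7,8,9}:3
  |U|=4: {0,1,2,6}:1  {1,2,6,8}:4  {1,2,6,9}:4  {2,5,6,8}:6  {2,6,7,9}:6  {2,6,8,9}:12  {3,4,5,8}:1  {4,5,6,8}:4  {4,5,8,9}:4  {5,6,8,9}:12  {5,7,8,9}:6  {6,7,8,9}:12
  |U|=5: {0,1,2,6,8}:5  {0,1,2,6,9}:5  {1,2,5,6,8}:10  {1,2,6,7,9}:10  {1,2,6,8,9}:20  {2,4,5,6,8}:10  {2,5,6,8,9}:30  {2,6,7,8,9}:30  {3,4,5,6,8}:5  {3,4,5,8,9}:5  {4,5,6,8,9}:20  {4,5,7,8,9}:10  {5,6,7,8,9}:30
  |U|=6: {0,1,2,5,6,8}:15  {0,1,2,6,7,9}:15  {0,1,2,6,8,9}:30  {1,2,4,5,6,8}:20  {1,2,5,6,8,9}:60  {1,2,6,7,8,9}:60  {2,3,4,5,6,8}:15  {2,4,5,6,8,9}:60  {2,5,6,7,8,9}:90  {3,4,5,6,8,9}:30  {3,4,5,7,8,9}:15  {4,5,6,7,8,9}:60
  |U|=7: {0,1,2,4,5,6,8}:35  {0,1,2,5,6,8,9}:105  {0,1,2,6,7,8,9}:105  {1,2,3,4,5,6,8}:35  {1,2,4,5,6,8,9}:140  {1,2,5,6,7,8,9}:210  {2,3,4,5,6,8,9}:105  {2,4,5,6,7,8,9}:210  {3,4,5,6,7,8,9}:105
  |U|=8: {0,1,2,3,4,5,6,8}:70  {0,1,2,4,5,6,8,9}:280  {0,1,2,5,6,7,8,9}:420  {1,2,3,4,5,6,8,9}:280  {1,2,4,5,6,7,8,9}:560  {2,3,4,5,6,7,8,9}:420
  start at 0(e): 1260
  start at 3(a): 1260
  start at 7(o): 630
sum over floor = 3150

3150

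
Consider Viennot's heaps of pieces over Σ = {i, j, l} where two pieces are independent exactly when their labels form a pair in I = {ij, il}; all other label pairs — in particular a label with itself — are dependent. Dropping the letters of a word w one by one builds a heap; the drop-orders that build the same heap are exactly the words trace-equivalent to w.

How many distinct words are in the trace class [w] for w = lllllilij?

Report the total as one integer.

#0=l has no predecessor
#1=l depends on [0:l]
#2=l depends on [1:l]
#3=l depends on [2:l]
#4=l depends on [3:l]
#5=i has no predecessor
#6=l depends on [4:l]
#7=i depends on [5:i]
#8=j depends on [6:l]
sources: [0:l, 5:i]
N(rest) = Σ N(rest − s) over sources s of rest; N(one piece) = 1:
  size 1 → [7]=1  [8]=1
  size 2 → [5,7]=1  [6,8]=1  [7,8]=2
  size 3 → [4,6,8]=1  [5,7,8]=3  [6,7,8]=3
  size 4 → [3,4,6,8]=1  [4,6,7,8]=4  [5,6,7,8]=6
  size 5 → [2,3,4,6,8]=1  [3,4,6,7,8]=5  [4,5,6,7,8]=10
  size 6 → [1,2,3,4,6,8]=1  [2,3,4,6,7,8]=6  [3,4,5,6,7,8]=15
  size 7 → [0,1,2,3,4,6,8]=1  [1,2,3,4,6,7,8]=7  [2,3,4,5,6,7,8]=21
  first=0(l) contributes 28
  first=5(i) contributes 8
|[w]| = 36

36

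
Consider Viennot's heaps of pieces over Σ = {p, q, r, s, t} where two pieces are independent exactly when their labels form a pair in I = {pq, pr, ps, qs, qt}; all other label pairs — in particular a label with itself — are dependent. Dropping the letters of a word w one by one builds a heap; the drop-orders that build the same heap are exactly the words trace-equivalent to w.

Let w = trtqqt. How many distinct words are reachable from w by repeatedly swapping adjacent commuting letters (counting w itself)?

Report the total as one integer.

6

piece 0:t — minimal
piece 1:r rests on {0:t}
piece 2:t rests on {1:r}
piece 3:q rests on {1:r}
piece 4:q rests on {3:q}
piece 5:t rests on {2:t}
minimal pieces: {0:t}
ways to finish when only these pieces remain (= sum over removing one remaining piece with nothing left below it):
  1 left: {4}→1  {5}→1
  2 left: {2,5}→1  {3,4}→1  {4,5}→2
  3 left: {2,4,5}→3  {3,4,5}→3
  4 left: {2,3,4,5}→6
  placing 0:t first → 6 extensions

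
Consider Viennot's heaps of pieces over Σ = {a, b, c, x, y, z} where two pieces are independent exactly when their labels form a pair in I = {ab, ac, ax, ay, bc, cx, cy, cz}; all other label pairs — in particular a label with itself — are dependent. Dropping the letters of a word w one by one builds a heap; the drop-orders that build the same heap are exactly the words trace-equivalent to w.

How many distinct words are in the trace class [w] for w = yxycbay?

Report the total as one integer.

42

#0=y has no predecessor
#1=x depends on [0:y]
#2=y depends on [1:x]
#3=c has no predecessor
#4=b depends on [2:y]
#5=a has no predecessor
#6=y depends on [4:b]
sources: [0:y, 3:c, 5:a]
N(rest) = Σ N(rest − s) over sources s of rest; N(one piece) = 1:
  size 1 → [3]=1  [5]=1  [6]=1
  size 2 → [3,5]=2  [3,6]=2  [4,6]=1  [5,6]=2
  size 3 → [2,4,6]=1  [3,4,6]=3  [3,5,6]=6  [4,5,6]=3
  size 4 → [1,2,4,6]=1  [2,3,4,6]=4  [2,4,5,6]=4  [3,4,5,6]=12
  size 5 → [0,1,2,4,6]=1  [1,2,3,4,6]=5  [1,2,4,5,6]=5  [2,3,4,5,6]=20
  first=0(y) contributes 30
  first=3(c) contributes 6
  first=5(a) contributes 6
|[w]| = 42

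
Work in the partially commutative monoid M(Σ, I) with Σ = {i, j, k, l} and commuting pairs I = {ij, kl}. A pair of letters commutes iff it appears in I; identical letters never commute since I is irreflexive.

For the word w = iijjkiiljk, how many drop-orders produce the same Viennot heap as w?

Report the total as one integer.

drop 0:i onto floor
drop 1:i onto {0:i}
drop 2:j onto floor
drop 3:j onto {2:j}
drop 4:k onto {1:i, 3:j}
drop 5:i onto {4:k}
drop 6:i onto {5:i}
drop 7:l onto {6:i}
drop 8:j onto {7:l}
drop 9:k onto {8:j}
ground layer = {0:i, 2:j}
drop-orders for the pieces not yet dropped (sum over which currently-grounded one goes next):
  1 to go: {9} 1
  2 to go: {8,9} 1
  3 to go: {7,8,9} 1
  4 to go: {6,7,8,9} 1
  5 to go: {5,6,7,8,9} 1
  6 to go: {4,5,6,7,8,9} 1
  7 to go: {1,4,5,6,7,8,9} 1  {3,4,5,6,7,8,9} 1
  8 to go: {0,1,4,5,6,7,8,9} 1  {1,3,4,5,6,7,8,9} 2  {2,3,4,5,6,7,8,9} 1
  if 0:i drops first: 3 orders
  if 2:j drops first: 3 orders
heap linearizations: 6

6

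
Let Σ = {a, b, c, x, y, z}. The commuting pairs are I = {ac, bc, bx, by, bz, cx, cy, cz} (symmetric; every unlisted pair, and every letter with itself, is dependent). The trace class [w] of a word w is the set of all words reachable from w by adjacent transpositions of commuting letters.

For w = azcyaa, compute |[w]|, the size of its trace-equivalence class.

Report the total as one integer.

0(a) covers ∅
1(z) covers 0:a
2(c) covers ∅
3(y) covers 1:z
4(a) covers 3:y
5(a) covers 4:a
floor of heap: 0:a, 2:c
completions by unplaced set U, small U first (add the entries for U minus each lowest piece of U):
  |U|=1: {2}:1  {5}:1
  |U|=2: {2,5}:2  {4,5}:1
  |U|=3: {2,4,5}:3  {3,4,5}:1
  |U|=4: {1,3,4,5}:1  {2,3,4,5}:4
  start at 0(a): 5
  start at 2(c): 1
sum over floor = 6

6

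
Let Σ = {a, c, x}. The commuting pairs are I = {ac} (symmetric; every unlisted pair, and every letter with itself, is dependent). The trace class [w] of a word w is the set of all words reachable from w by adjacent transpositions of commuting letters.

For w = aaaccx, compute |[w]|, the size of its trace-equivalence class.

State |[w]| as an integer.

0(a) covers ∅
1(a) covers 0:a
2(a) covers 1:a
3(c) covers ∅
4(c) covers 3:c
5(x) covers 2:a, 4:c
floor of heap: 0:a, 3:c
completions by unplaced set U, small U first (add the entries for U minus each lowest piece of U):
  |U|=1: {5}:1
  |U|=2: {2,5}:1  {4,5}:1
  |U|=3: {1,2,5}:1  {2,4,5}:2  {3,4,5}:1
  |U|=4: {0,1,2,5}:1  {1,2,4,5}:3  {2,3,4,5}:3
  start at 0(a): 6
  start at 3(c): 4
sum over floor = 10

10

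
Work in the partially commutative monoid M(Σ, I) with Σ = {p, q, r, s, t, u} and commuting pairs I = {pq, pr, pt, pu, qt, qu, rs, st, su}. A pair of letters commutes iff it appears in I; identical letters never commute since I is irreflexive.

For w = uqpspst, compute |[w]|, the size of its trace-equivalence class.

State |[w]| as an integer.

42

#0=u has no predecessor
#1=q has no predecessor
#2=p has no predecessor
#3=s depends on [1:q, 2:p]
#4=p depends on [3:s]
#5=s depends on [4:p]
#6=t depends on [0:u]
sources: [0:u, 1:q, 2:p]
N(rest) = Σ N(rest − s) over sources s of rest; N(one piece) = 1:
  size 1 → [5]=1  [6]=1
  size 2 → [0,6]=1  [4,5]=1  [5,6]=2
  size 3 → [0,5,6]=3  [3,4,5]=1  [4,5,6]=3
  size 4 → [0,4,5,6]=6  [1,3,4,5]=1  [2,3,4,5]=1  [3,4,5,6]=4
  size 5 → [0,3,4,5,6]=10  [1,2,3,4,5]=2  [1,3,4,5,6]=5  [2,3,4,5,6]=5
  first=0(u) contributes 12
  first=1(q) contributes 15
  first=2(p) contributes 15
|[w]| = 42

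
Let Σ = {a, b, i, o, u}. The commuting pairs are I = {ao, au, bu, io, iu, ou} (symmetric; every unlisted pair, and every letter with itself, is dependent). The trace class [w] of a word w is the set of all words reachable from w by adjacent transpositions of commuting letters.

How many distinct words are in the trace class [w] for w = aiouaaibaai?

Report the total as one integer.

#0=a has no predecessor
#1=i depends on [0:a]
#2=o has no predecessor
#3=u has no predecessor
#4=a depends on [1:i]
#5=a depends on [4:a]
#6=i depends on [5:a]
#7=b depends on [2:o, 6:i]
#8=a depends on [7:b]
#9=a depends on [8:a]
#10=i depends on [9:a]
sources: [0:a, 2:o, 3:u]
N(rest) = Σ N(rest − s) over sources s of rest; N(one piece) = 1:
  size 1 → [3]=1  [10]=1
  size 2 → [3,10]=2  [9,10]=1
  size 3 → [3,9,10]=3  [8,9,10]=1
  size 4 → [3,8,9,10]=4  [7,8,9,10]=1
  size 5 → [2,7,8,9,10]=1  [3,7,8,9,10]=5  [6,7,8,9,10]=1
  size 6 → [2,3,7,8,9,10]=6  [2,6,7,8,9,10]=2  [3,6,7,8,9,10]=6  [5,6,7,8,9,10]=1
  size 7 → [2,3,6,7,8,9,10]=14  [2,5,6,7,8,9,10]=3  [3,5,6,7,8,9,10]=7  [4,5,6,7,8,9,10]=1
  size 8 → [1,4,5,6,7,8,9,10]=1  [2,3,5,6,7,8,9,10]=24  [2,4,5,6,7,8,9,10]=4  [3,4,5,6,7,8,9,10]=8
  size 9 → [0,1,4,5,6,7,8,9,10]=1  [1,2,4,5,6,7,8,9,10]=5  [1,3,4,5,6,7,8,9,10]=9  [2,3,4,5,6,7,8,9,10]=36
  first=0(a) contributes 50
  first=2(o) contributes 10
  first=3(u) contributes 6
|[w]| = 66

66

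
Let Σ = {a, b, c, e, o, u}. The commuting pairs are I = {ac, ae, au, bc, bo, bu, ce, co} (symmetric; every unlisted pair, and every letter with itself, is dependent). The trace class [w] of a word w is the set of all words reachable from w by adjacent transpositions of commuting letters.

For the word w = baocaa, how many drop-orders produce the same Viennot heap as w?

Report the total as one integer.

6

0(b) covers ∅
1(a) covers 0:b
2(o) covers 1:a
3(c) covers ∅
4(a) covers 2:o
5(a) covers 4:a
floor of heap: 0:b, 3:c
completions by unplaced set U, small U first (add the entries for U minus each lowest piece of U):
  |U|=1: {3}:1  {5}:1
  |U|=2: {3,5}:2  {4,5}:1
  |U|=3: {2,4,5}:1  {3,4,5}:3
  |U|=4: {1,2,4,5}:1  {2,3,4,5}:4
  start at 0(b): 5
  start at 3(c): 1
sum over floor = 6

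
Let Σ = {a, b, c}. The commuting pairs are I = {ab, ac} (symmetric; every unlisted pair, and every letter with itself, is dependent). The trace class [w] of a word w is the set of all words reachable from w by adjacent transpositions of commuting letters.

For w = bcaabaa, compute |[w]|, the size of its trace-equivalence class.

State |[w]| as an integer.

piece 0:b — minimal
piece 1:c rests on {0:b}
piece 2:a — minimal
piece 3:a rests on {2:a}
piece 4:b rests on {1:c}
piece 5:a rests on {3:a}
piece 6:a rests on {5:a}
minimal pieces: {0:b, 2:a}
ways to finish when only these pieces remain (= sum over removing one remaining piece with nothing left below it):
  1 left: {4}→1  {6}→1
  2 left: {1,4}→1  {4,6}→2  {5,6}→1
  3 left: {0,1,4}→1  {1,4,6}→3  {3,5,6}→1  {4,5,6}→3
  4 left: {0,1,4,6}→4  {1,4,5,6}→6  {2,3,5,6}→1  {3,4,5,6}→4
  5 left: {0,1,4,5,6}→10  {1,3,4,5,6}→10  {2,3,4,5,6}→5
  placing 0:b first → 15 extensions
  placing 2:a first → 20 extensions
total linear extensions = 35

35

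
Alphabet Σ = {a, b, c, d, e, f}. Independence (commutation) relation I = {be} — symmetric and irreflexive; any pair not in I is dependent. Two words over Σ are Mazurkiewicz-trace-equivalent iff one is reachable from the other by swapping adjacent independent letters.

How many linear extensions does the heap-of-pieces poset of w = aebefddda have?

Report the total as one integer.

piece 0:a — minimal
piece 1:e rests on {0:a}
piece 2:b rests on {0:a}
piece 3:e rests on {1:e}
piece 4:f rests on {2:b, 3:e}
piece 5:d rests on {4:f}
piece 6:d rests on {5:d}
piece 7:d rests on {6:d}
piece 8:a rests on {7:d}
minimal pieces: {0:a}
ways to finish when only these pieces remain (= sum over removing one remaining piece with nothing left below it):
  1 left: {8}→1
  2 left: {7,8}→1
  3 left: {6,7,8}→1
  4 left: {5,6,7,8}→1
  5 left: {4,5,6,7,8}→1
  6 left: {2,4,5,6,7,8}→1  {3,4,5,6,7,8}→1
  7 left: {1,3,4,5,6,7,8}→1  {2,3,4,5,6,7,8}→2
  placing 0:a first → 3 extensions

3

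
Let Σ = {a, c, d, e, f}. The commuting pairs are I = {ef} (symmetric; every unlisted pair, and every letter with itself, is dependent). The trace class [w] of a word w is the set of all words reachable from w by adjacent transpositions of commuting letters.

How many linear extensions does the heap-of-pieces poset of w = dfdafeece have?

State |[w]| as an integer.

3

drop 0:d onto floor
drop 1:f onto {0:d}
drop 2:d onto {1:f}
drop 3:a onto {2:d}
drop 4:f onto {3:a}
drop 5:e onto {3:a}
drop 6:e onto {5:e}
drop 7:c onto {4:f, 6:e}
drop 8:e onto {7:c}
ground layer = {0:d}
drop-orders for the pieces not yet dropped (sum over which currently-grounded one goes next):
  1 to go: {8} 1
  2 to go: {7,8} 1
  3 to go: {4,7,8} 1  {6,7,8} 1
  4 to go: {4,6,7,8} 2  {5,6,7,8} 1
  5 to go: {4,5,6,7,8} 3
  6 to go: {3,4,5,6,7,8} 3
  7 to go: {2,3,4,5,6,7,8} 3
  if 0:d drops first: 3 orders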